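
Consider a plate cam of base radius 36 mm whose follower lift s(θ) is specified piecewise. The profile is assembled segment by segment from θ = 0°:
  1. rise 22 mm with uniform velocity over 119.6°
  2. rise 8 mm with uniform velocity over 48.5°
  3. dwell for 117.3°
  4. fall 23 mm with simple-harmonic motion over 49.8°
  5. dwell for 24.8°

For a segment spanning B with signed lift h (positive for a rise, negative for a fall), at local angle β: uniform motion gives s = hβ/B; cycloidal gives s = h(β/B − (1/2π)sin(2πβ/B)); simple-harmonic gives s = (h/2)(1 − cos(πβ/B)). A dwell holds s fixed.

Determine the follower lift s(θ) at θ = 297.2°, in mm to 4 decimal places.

seg 1 [0°–119.6°] uniform, h=22: full span → s += 22 → s = 22.0000
seg 2 [119.6°–168.1°] uniform, h=8: full span → s += 8 → s = 30.0000
seg 3 [168.1°–285.4°] dwell: s stays 30.0000
seg 4 [285.4°–335.2°] simple-harmonic, h=-23: θ=297.2° here. β=11.8, B=49.8. -23/2·(1 − cos(π·0.2369)) = -3.0418 → s = 26.9582

26.9582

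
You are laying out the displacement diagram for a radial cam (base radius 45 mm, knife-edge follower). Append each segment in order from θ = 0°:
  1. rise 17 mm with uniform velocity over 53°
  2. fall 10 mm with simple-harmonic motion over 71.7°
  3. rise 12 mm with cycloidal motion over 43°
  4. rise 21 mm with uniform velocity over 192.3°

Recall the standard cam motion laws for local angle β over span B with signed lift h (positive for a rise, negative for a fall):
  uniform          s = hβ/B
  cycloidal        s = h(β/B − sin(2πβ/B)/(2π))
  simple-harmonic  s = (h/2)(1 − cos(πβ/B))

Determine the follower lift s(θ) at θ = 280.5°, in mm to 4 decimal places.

seg 1 [0°–53°] uniform, h=17: full span → s += 17 → s = 17.0000
seg 2 [53°–124.7°] simple-harmonic, h=-10: full span → s += -10 → s = 7.0000
seg 3 [124.7°–167.7°] cycloidal, h=12: full span → s += 12 → s = 19.0000
seg 4 [167.7°–360°] uniform, h=21: θ=280.5° here. β=112.8, B=192.3. 21·112.8/192.3 = 12.3183 → s = 31.3183

31.3183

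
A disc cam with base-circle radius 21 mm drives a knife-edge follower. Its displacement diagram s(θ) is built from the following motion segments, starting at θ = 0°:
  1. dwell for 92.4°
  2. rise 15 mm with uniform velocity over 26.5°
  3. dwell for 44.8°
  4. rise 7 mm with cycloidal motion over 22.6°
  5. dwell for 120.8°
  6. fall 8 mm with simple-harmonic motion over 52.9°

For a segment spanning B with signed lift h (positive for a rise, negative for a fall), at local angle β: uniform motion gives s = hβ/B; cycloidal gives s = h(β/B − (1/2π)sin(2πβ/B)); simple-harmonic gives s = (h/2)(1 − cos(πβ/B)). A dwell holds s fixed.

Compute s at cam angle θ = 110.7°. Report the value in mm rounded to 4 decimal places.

seg 1 [0°–92.4°] dwell: s stays 0.0000
seg 2 [92.4°–118.9°] uniform, h=15: θ=110.7° here. β=18.3, B=26.5. 15·18.3/26.5 = 10.3585 → s = 10.3585

10.3585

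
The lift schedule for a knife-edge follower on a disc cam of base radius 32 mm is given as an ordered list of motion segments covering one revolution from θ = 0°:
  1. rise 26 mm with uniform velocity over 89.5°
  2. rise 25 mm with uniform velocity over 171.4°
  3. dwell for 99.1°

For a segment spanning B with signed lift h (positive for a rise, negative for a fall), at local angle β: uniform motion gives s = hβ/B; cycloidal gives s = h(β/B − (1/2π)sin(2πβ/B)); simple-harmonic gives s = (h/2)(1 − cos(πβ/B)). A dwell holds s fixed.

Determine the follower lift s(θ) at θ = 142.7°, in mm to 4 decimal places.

seg 1 [0°–89.5°] uniform, h=26: full span → s += 26 → s = 26.0000
seg 2 [89.5°–260.9°] uniform, h=25: θ=142.7° here. β=53.2, B=171.4. 25·53.2/171.4 = 7.7596 → s = 33.7596

33.7596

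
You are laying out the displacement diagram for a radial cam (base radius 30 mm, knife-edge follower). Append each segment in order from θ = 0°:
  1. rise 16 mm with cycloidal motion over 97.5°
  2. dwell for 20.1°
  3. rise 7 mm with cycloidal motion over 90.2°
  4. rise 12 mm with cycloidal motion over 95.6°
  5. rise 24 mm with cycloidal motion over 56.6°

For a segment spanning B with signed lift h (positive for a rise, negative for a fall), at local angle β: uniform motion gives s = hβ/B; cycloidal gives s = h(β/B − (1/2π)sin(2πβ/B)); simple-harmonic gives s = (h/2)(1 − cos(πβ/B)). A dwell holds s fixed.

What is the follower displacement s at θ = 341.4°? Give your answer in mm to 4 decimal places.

seg 1 [0°–97.5°] cycloidal, h=16: full span → s += 16 → s = 16.0000
seg 2 [97.5°–117.6°] dwell: s stays 16.0000
seg 3 [117.6°–207.8°] cycloidal, h=7: full span → s += 7 → s = 23.0000
seg 4 [207.8°–303.4°] cycloidal, h=12: full span → s += 12 → s = 35.0000
seg 5 [303.4°–360°] cycloidal, h=24: θ=341.4° here. β=38, B=56.6. 24·(0.6714 − sin(2π·0.6714)/(2π)) = 19.4761 → s = 54.4761

54.4761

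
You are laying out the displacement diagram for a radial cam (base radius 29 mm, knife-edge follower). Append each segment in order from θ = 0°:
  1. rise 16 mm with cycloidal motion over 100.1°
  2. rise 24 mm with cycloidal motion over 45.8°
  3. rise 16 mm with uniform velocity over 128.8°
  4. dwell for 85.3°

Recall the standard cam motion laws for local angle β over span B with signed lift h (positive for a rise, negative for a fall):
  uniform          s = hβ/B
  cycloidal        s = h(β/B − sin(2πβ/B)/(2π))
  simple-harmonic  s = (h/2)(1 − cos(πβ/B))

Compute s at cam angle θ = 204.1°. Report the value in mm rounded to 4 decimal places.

seg 1 [0°–100.1°] cycloidal, h=16: full span → s += 16 → s = 16.0000
seg 2 [100.1°–145.9°] cycloidal, h=24: full span → s += 24 → s = 40.0000
seg 3 [145.9°–274.7°] uniform, h=16: θ=204.1° here. β=58.2, B=128.8. 16·58.2/128.8 = 7.2298 → s = 47.2298

47.2298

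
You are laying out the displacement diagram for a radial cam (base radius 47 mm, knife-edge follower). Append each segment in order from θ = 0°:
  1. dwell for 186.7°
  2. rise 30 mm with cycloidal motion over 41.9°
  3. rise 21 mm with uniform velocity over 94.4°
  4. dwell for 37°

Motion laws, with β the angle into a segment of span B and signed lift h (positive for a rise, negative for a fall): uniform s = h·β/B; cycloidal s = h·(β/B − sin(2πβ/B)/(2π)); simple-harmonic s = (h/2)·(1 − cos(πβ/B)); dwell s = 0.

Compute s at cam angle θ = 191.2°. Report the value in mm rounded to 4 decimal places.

seg 1 [0°–186.7°] dwell: s stays 0.0000
seg 2 [186.7°–228.6°] cycloidal, h=30: θ=191.2° here. β=4.5, B=41.9. 30·(0.1074 − sin(2π·0.1074)/(2π)) = 0.2390 → s = 0.2390

0.2390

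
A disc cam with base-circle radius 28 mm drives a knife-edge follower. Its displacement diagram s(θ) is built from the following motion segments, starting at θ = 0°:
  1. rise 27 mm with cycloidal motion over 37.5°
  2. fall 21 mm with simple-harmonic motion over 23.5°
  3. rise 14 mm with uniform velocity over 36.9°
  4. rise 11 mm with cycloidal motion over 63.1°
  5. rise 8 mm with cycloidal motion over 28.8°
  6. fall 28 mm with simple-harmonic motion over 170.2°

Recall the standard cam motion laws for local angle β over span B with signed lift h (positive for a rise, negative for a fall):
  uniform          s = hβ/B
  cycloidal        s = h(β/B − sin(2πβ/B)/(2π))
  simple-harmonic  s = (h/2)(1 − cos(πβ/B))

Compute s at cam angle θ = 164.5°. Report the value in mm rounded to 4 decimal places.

seg 1 [0°–37.5°] cycloidal, h=27: full span → s += 27 → s = 27.0000
seg 2 [37.5°–61°] simple-harmonic, h=-21: full span → s += -21 → s = 6.0000
seg 3 [61°–97.9°] uniform, h=14: full span → s += 14 → s = 20.0000
seg 4 [97.9°–161°] cycloidal, h=11: full span → s += 11 → s = 31.0000
seg 5 [161°–189.8°] cycloidal, h=8: θ=164.5° here. β=3.5, B=28.8. 8·(0.1215 − sin(2π·0.1215)/(2π)) = 0.0918 → s = 31.0918

31.0918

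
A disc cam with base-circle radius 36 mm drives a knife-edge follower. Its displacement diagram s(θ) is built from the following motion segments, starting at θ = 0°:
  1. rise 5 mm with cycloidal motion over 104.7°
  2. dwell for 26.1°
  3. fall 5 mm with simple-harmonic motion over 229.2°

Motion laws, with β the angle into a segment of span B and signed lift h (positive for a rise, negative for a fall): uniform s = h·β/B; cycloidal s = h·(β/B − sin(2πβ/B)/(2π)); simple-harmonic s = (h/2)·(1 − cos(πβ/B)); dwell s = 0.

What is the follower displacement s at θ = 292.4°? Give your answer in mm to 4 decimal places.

seg 1 [0°–104.7°] cycloidal, h=5: full span → s += 5 → s = 5.0000
seg 2 [104.7°–130.8°] dwell: s stays 5.0000
seg 3 [130.8°–360°] simple-harmonic, h=-5: θ=292.4° here. β=161.6, B=229.2. -5/2·(1 − cos(π·0.7051)) = -4.0014 → s = 0.9986

0.9986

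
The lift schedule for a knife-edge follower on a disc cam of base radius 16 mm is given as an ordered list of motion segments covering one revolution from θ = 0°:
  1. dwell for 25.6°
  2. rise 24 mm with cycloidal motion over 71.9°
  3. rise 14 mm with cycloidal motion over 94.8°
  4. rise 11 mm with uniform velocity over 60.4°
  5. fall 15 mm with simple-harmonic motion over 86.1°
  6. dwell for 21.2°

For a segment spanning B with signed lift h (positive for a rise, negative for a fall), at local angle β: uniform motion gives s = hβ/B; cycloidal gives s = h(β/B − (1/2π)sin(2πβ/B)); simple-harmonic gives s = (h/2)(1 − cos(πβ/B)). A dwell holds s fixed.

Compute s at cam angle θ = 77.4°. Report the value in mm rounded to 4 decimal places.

seg 1 [0°–25.6°] dwell: s stays 0.0000
seg 2 [25.6°–97.5°] cycloidal, h=24: θ=77.4° here. β=51.8, B=71.9. 24·(0.7204 − sin(2π·0.7204)/(2π)) = 21.0447 → s = 21.0447

21.0447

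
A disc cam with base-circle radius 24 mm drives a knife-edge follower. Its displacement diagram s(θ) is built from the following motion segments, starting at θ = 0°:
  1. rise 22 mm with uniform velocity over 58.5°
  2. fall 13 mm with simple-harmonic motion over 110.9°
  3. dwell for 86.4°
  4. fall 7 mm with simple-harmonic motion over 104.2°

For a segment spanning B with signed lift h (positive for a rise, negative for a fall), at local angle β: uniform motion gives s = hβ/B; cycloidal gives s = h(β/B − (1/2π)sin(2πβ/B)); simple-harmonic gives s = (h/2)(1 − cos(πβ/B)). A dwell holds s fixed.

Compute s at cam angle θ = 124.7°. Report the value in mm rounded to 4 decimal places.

seg 1 [0°–58.5°] uniform, h=22: full span → s += 22 → s = 22.0000
seg 2 [58.5°–169.4°] simple-harmonic, h=-13: θ=124.7° here. β=66.2, B=110.9. -13/2·(1 − cos(π·0.5969)) = -8.4490 → s = 13.5510

13.5510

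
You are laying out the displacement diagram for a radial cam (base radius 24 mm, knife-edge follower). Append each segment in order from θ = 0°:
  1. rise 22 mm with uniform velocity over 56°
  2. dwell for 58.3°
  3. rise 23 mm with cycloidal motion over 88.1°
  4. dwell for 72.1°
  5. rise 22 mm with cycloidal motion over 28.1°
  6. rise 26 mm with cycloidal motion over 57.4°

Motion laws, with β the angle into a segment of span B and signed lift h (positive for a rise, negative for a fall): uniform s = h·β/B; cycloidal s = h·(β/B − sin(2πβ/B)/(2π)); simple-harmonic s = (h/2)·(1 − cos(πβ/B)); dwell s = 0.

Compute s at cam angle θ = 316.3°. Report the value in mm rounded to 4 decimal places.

seg 1 [0°–56°] uniform, h=22: full span → s += 22 → s = 22.0000
seg 2 [56°–114.3°] dwell: s stays 22.0000
seg 3 [114.3°–202.4°] cycloidal, h=23: full span → s += 23 → s = 45.0000
seg 4 [202.4°–274.5°] dwell: s stays 45.0000
seg 5 [274.5°–302.6°] cycloidal, h=22: full span → s += 22 → s = 67.0000
seg 6 [302.6°–360°] cycloidal, h=26: θ=316.3° here. β=13.7, B=57.4. 26·(0.2387 − sin(2π·0.2387)/(2π)) = 2.0780 → s = 69.0780

69.0780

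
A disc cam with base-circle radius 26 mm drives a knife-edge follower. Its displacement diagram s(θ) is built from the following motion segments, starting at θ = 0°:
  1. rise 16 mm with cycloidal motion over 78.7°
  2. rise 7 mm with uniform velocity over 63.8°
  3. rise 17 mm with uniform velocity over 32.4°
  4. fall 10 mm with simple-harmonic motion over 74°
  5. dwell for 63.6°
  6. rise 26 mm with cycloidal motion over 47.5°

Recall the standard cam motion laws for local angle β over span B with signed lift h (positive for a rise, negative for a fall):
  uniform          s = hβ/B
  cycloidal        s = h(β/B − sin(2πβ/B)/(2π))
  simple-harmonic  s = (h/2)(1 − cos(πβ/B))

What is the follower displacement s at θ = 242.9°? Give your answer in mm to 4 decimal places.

seg 1 [0°–78.7°] cycloidal, h=16: full span → s += 16 → s = 16.0000
seg 2 [78.7°–142.5°] uniform, h=7: full span → s += 7 → s = 23.0000
seg 3 [142.5°–174.9°] uniform, h=17: full span → s += 17 → s = 40.0000
seg 4 [174.9°–248.9°] simple-harmonic, h=-10: θ=242.9° here. β=68, B=74. -10/2·(1 − cos(π·0.9189)) = -9.8387 → s = 30.1613

30.1613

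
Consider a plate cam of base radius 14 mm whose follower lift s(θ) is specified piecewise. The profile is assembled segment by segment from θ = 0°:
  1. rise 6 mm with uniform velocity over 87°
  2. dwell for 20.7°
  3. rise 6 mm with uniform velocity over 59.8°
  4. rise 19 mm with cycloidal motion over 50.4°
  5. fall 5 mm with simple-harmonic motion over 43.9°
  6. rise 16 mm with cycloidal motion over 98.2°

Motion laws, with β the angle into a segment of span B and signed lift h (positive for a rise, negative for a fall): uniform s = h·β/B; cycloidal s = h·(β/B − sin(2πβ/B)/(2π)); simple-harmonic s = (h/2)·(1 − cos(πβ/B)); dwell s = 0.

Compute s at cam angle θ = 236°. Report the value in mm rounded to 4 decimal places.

seg 1 [0°–87°] uniform, h=6: full span → s += 6 → s = 6.0000
seg 2 [87°–107.7°] dwell: s stays 6.0000
seg 3 [107.7°–167.5°] uniform, h=6: full span → s += 6 → s = 12.0000
seg 4 [167.5°–217.9°] cycloidal, h=19: full span → s += 19 → s = 31.0000
seg 5 [217.9°–261.8°] simple-harmonic, h=-5: θ=236° here. β=18.1, B=43.9. -5/2·(1 − cos(π·0.4123)) = -1.8199 → s = 29.1801

29.1801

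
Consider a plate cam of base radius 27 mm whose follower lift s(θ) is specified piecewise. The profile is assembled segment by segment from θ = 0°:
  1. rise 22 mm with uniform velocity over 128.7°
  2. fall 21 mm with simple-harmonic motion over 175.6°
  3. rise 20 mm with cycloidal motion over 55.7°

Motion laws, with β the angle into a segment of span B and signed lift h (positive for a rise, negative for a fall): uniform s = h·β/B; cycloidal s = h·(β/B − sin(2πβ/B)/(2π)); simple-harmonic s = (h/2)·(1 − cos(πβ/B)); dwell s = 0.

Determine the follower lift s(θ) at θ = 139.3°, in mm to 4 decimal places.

seg 1 [0°–128.7°] uniform, h=22: full span → s += 22 → s = 22.0000
seg 2 [128.7°–304.3°] simple-harmonic, h=-21: θ=139.3° here. β=10.6, B=175.6. -21/2·(1 − cos(π·0.0604)) = -0.1882 → s = 21.8118

21.8118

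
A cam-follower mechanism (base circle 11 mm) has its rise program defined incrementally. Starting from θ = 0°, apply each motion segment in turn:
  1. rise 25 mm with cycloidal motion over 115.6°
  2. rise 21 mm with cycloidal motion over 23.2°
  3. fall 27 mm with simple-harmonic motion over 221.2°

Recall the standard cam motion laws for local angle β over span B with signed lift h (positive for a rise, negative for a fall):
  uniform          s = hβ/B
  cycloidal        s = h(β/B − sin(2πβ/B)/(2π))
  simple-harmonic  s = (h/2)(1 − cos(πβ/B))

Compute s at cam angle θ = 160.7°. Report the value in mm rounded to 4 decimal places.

seg 1 [0°–115.6°] cycloidal, h=25: full span → s += 25 → s = 25.0000
seg 2 [115.6°–138.8°] cycloidal, h=21: full span → s += 21 → s = 46.0000
seg 3 [138.8°–360°] simple-harmonic, h=-27: θ=160.7° here. β=21.9, B=221.2. -27/2·(1 − cos(π·0.0990)) = -0.6478 → s = 45.3522

45.3522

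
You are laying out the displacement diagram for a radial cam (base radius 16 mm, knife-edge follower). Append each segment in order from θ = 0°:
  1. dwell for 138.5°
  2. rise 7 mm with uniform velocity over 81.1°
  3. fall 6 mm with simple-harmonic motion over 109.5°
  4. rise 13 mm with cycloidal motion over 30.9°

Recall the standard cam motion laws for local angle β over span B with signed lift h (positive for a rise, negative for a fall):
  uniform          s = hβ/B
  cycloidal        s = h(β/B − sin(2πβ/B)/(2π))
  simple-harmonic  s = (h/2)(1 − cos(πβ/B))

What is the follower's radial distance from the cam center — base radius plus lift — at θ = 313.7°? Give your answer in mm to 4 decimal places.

seg 1 [0°–138.5°] dwell: s stays 0.0000
seg 2 [138.5°–219.6°] uniform, h=7: full span → s += 7 → s = 7.0000
seg 3 [219.6°–329.1°] simple-harmonic, h=-6: θ=313.7° here. β=94.1, B=109.5. -6/2·(1 − cos(π·0.8594)) = -5.7119 → s = 1.2881
radial distance = base radius + s = 16 + 1.2881 = 17.2881

17.2881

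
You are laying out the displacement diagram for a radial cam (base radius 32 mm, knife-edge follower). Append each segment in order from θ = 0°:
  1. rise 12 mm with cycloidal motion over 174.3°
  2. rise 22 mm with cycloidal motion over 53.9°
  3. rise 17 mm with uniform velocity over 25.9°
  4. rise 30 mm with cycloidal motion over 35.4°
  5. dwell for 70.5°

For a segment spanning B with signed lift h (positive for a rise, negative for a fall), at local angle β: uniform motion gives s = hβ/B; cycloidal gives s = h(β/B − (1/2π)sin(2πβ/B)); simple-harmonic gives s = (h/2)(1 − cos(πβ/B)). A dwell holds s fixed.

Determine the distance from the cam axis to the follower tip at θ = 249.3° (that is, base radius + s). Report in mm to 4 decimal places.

seg 1 [0°–174.3°] cycloidal, h=12: full span → s += 12 → s = 12.0000
seg 2 [174.3°–228.2°] cycloidal, h=22: full span → s += 22 → s = 34.0000
seg 3 [228.2°–254.1°] uniform, h=17: θ=249.3° here. β=21.1, B=25.9. 17·21.1/25.9 = 13.8494 → s = 47.8494
radial distance = base radius + s = 32 + 47.8494 = 79.8494

79.8494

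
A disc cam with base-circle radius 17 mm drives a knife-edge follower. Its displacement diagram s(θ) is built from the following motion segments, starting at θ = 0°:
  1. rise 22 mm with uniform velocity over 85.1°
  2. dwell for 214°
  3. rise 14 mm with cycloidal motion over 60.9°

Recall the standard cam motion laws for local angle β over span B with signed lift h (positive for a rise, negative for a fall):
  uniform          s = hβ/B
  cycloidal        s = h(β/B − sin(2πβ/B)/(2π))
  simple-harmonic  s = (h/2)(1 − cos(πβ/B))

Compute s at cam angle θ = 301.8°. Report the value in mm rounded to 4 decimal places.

seg 1 [0°–85.1°] uniform, h=22: full span → s += 22 → s = 22.0000
seg 2 [85.1°–299.1°] dwell: s stays 22.0000
seg 3 [299.1°–360°] cycloidal, h=14: θ=301.8° here. β=2.7, B=60.9. 14·(0.0443 − sin(2π·0.0443)/(2π)) = 0.0080 → s = 22.0080

22.0080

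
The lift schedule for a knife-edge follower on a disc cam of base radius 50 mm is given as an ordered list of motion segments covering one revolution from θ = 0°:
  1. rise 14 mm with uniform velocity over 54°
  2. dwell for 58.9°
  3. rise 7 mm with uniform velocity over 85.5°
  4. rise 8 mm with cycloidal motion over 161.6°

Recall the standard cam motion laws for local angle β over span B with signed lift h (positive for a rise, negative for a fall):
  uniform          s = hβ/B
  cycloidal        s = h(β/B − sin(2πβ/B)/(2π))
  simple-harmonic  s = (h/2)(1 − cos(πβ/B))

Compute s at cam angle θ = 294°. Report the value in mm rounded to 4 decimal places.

seg 1 [0°–54°] uniform, h=14: full span → s += 14 → s = 14.0000
seg 2 [54°–112.9°] dwell: s stays 14.0000
seg 3 [112.9°–198.4°] uniform, h=7: full span → s += 7 → s = 21.0000
seg 4 [198.4°–360°] cycloidal, h=8: θ=294° here. β=95.6, B=161.6. 8·(0.5916 − sin(2π·0.5916)/(2π)) = 5.4256 → s = 26.4256

26.4256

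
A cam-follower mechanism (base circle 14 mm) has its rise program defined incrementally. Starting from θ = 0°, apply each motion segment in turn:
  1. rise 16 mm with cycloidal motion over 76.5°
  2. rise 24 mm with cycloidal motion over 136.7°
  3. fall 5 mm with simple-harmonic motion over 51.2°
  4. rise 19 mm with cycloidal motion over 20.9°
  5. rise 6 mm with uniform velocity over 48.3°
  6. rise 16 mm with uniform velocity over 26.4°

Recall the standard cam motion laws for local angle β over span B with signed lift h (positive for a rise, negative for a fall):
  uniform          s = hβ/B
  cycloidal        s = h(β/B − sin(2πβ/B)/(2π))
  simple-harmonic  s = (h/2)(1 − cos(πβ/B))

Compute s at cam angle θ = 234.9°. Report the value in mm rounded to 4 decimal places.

seg 1 [0°–76.5°] cycloidal, h=16: full span → s += 16 → s = 16.0000
seg 2 [76.5°–213.2°] cycloidal, h=24: full span → s += 24 → s = 40.0000
seg 3 [213.2°–264.4°] simple-harmonic, h=-5: θ=234.9° here. β=21.7, B=51.2. -5/2·(1 − cos(π·0.4238)) = -1.9074 → s = 38.0926

38.0926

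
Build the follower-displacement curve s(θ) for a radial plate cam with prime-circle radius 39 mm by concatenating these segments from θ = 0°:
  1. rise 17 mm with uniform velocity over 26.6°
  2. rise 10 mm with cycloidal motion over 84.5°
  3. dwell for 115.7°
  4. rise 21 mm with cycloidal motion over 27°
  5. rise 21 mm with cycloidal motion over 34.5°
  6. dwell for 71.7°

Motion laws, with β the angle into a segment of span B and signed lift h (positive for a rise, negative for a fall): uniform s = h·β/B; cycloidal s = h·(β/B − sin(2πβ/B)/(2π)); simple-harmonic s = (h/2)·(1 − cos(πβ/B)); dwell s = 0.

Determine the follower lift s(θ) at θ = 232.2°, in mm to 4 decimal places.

seg 1 [0°–26.6°] uniform, h=17: full span → s += 17 → s = 17.0000
seg 2 [26.6°–111.1°] cycloidal, h=10: full span → s += 10 → s = 27.0000
seg 3 [111.1°–226.8°] dwell: s stays 27.0000
seg 4 [226.8°–253.8°] cycloidal, h=21: θ=232.2° here. β=5.4, B=27. 21·(0.2000 − sin(2π·0.2000)/(2π)) = 1.0213 → s = 28.0213

28.0213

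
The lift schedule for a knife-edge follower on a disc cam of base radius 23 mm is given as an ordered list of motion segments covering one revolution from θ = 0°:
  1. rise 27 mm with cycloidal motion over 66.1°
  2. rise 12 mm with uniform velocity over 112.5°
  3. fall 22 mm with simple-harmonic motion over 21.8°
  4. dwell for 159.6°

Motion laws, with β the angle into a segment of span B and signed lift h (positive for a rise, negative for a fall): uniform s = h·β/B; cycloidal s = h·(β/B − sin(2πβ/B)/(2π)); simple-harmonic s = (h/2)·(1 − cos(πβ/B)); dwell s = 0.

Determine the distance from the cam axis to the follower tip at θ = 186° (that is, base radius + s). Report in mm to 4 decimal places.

seg 1 [0°–66.1°] cycloidal, h=27: full span → s += 27 → s = 27.0000
seg 2 [66.1°–178.6°] uniform, h=12: full span → s += 12 → s = 39.0000
seg 3 [178.6°–200.4°] simple-harmonic, h=-22: θ=186° here. β=7.4, B=21.8. -22/2·(1 − cos(π·0.3394)) = -5.6840 → s = 33.3160
radial distance = base radius + s = 23 + 33.3160 = 56.3160

56.3160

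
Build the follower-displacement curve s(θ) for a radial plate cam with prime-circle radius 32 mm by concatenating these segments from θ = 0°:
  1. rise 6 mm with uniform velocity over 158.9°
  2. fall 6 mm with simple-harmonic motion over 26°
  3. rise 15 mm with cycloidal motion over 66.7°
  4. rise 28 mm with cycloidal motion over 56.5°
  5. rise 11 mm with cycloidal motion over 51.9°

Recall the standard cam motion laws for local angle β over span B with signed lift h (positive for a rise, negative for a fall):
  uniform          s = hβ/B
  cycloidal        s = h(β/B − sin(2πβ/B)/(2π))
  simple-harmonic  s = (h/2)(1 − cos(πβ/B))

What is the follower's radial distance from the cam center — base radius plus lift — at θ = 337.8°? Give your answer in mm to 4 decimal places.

seg 1 [0°–158.9°] uniform, h=6: full span → s += 6 → s = 6.0000
seg 2 [158.9°–184.9°] simple-harmonic, h=-6: full span → s += -6 → s = 0.0000
seg 3 [184.9°–251.6°] cycloidal, h=15: full span → s += 15 → s = 15.0000
seg 4 [251.6°–308.1°] cycloidal, h=28: full span → s += 28 → s = 43.0000
seg 5 [308.1°–360°] cycloidal, h=11: θ=337.8° here. β=29.7, B=51.9. 11·(0.5723 − sin(2π·0.5723)/(2π)) = 7.0626 → s = 50.0626
radial distance = base radius + s = 32 + 50.0626 = 82.0626

82.0626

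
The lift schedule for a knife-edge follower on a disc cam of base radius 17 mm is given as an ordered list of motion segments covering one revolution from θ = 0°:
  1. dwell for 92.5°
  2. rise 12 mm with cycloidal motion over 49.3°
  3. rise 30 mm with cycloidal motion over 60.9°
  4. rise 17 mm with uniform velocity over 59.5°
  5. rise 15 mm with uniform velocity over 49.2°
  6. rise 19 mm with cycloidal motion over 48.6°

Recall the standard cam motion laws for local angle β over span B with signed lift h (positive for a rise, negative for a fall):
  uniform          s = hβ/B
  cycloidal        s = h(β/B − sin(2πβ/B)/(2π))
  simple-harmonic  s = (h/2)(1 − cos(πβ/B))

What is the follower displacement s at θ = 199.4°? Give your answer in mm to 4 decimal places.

seg 1 [0°–92.5°] dwell: s stays 0.0000
seg 2 [92.5°–141.8°] cycloidal, h=12: full span → s += 12 → s = 12.0000
seg 3 [141.8°–202.7°] cycloidal, h=30: θ=199.4° here. β=57.6, B=60.9. 30·(0.9458 − sin(2π·0.9458)/(2π)) = 29.9688 → s = 41.9688

41.9688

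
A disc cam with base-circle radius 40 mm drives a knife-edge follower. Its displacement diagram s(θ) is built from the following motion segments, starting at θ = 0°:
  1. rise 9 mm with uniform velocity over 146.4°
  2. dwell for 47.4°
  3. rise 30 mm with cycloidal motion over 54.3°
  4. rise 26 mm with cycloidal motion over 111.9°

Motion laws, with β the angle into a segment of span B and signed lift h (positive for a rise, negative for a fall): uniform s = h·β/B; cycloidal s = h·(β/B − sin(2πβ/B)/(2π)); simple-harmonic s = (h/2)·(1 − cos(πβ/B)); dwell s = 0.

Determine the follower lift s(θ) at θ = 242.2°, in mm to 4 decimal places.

seg 1 [0°–146.4°] uniform, h=9: full span → s += 9 → s = 9.0000
seg 2 [146.4°–193.8°] dwell: s stays 9.0000
seg 3 [193.8°–248.1°] cycloidal, h=30: θ=242.2° here. β=48.4, B=54.3. 30·(0.8913 − sin(2π·0.8913)/(2π)) = 29.7526 → s = 38.7526

38.7526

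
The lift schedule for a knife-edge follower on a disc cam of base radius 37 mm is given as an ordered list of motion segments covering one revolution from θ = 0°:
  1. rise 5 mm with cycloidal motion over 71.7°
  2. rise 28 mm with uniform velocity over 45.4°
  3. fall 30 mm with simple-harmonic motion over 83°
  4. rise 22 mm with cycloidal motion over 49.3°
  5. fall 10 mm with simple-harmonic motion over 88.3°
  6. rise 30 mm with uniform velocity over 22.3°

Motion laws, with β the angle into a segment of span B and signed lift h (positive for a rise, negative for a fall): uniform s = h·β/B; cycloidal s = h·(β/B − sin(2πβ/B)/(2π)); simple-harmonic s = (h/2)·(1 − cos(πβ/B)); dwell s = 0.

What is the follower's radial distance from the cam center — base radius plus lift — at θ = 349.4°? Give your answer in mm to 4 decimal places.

seg 1 [0°–71.7°] cycloidal, h=5: full span → s += 5 → s = 5.0000
seg 2 [71.7°–117.1°] uniform, h=28: full span → s += 28 → s = 33.0000
seg 3 [117.1°–200.1°] simple-harmonic, h=-30: full span → s += -30 → s = 3.0000
seg 4 [200.1°–249.4°] cycloidal, h=22: full span → s += 22 → s = 25.0000
seg 5 [249.4°–337.7°] simple-harmonic, h=-10: full span → s += -10 → s = 15.0000
seg 6 [337.7°–360°] uniform, h=30: θ=349.4° here. β=11.7, B=22.3. 30·11.7/22.3 = 15.7399 → s = 30.7399
radial distance = base radius + s = 37 + 30.7399 = 67.7399

67.7399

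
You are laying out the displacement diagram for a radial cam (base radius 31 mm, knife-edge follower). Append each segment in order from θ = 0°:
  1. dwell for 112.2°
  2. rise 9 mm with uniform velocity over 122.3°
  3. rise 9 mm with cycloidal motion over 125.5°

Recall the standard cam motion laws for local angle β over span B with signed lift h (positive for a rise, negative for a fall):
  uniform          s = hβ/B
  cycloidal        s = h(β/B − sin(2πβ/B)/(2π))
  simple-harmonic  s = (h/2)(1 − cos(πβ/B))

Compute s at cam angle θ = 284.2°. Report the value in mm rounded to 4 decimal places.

seg 1 [0°–112.2°] dwell: s stays 0.0000
seg 2 [112.2°–234.5°] uniform, h=9: full span → s += 9 → s = 9.0000
seg 3 [234.5°–360°] cycloidal, h=9: θ=284.2° here. β=49.7, B=125.5. 9·(0.3960 − sin(2π·0.3960)/(2π)) = 2.6935 → s = 11.6935

11.6935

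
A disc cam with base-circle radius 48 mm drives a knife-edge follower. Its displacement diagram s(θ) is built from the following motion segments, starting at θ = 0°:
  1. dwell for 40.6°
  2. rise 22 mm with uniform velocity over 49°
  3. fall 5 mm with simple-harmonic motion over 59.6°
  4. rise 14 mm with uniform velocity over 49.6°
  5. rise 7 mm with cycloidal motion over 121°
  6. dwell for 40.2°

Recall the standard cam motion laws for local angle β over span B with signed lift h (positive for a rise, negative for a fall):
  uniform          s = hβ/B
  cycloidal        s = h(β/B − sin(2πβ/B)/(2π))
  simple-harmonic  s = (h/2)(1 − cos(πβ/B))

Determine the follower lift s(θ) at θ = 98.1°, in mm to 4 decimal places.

seg 1 [0°–40.6°] dwell: s stays 0.0000
seg 2 [40.6°–89.6°] uniform, h=22: full span → s += 22 → s = 22.0000
seg 3 [89.6°–149.2°] simple-harmonic, h=-5: θ=98.1° here. β=8.5, B=59.6. -5/2·(1 − cos(π·0.1426)) = -0.2468 → s = 21.7532

21.7532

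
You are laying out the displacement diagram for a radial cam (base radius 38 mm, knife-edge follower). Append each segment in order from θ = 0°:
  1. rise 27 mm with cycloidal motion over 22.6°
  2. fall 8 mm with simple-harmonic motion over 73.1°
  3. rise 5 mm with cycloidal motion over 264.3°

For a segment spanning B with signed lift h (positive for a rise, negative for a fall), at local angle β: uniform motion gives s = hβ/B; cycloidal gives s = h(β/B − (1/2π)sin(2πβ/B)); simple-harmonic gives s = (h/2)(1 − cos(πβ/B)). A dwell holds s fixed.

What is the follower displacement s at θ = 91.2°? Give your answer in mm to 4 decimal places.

seg 1 [0°–22.6°] cycloidal, h=27: full span → s += 27 → s = 27.0000
seg 2 [22.6°–95.7°] simple-harmonic, h=-8: θ=91.2° here. β=68.6, B=73.1. -8/2·(1 − cos(π·0.9384)) = -7.9254 → s = 19.0746

19.0746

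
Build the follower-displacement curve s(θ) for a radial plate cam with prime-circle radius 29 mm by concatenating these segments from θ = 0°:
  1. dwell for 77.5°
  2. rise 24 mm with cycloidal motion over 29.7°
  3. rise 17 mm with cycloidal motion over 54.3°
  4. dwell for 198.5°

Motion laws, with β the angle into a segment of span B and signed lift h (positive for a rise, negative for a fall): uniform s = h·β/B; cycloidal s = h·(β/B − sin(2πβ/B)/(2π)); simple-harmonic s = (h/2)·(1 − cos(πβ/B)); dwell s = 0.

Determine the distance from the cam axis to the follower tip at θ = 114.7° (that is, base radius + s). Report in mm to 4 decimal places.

seg 1 [0°–77.5°] dwell: s stays 0.0000
seg 2 [77.5°–107.2°] cycloidal, h=24: full span → s += 24 → s = 24.0000
seg 3 [107.2°–161.5°] cycloidal, h=17: θ=114.7° here. β=7.5, B=54.3. 17·(0.1381 − sin(2π·0.1381)/(2π)) = 0.2838 → s = 24.2838
radial distance = base radius + s = 29 + 24.2838 = 53.2838

53.2838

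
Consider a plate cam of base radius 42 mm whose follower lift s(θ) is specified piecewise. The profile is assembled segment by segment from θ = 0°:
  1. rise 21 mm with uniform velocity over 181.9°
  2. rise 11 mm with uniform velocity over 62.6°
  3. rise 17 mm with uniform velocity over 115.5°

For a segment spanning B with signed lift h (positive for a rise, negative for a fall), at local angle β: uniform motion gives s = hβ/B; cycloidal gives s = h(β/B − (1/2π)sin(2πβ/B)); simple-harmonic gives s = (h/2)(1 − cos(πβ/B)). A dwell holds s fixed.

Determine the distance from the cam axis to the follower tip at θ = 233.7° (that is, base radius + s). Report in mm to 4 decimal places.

seg 1 [0°–181.9°] uniform, h=21: full span → s += 21 → s = 21.0000
seg 2 [181.9°–244.5°] uniform, h=11: θ=233.7° here. β=51.8, B=62.6. 11·51.8/62.6 = 9.1022 → s = 30.1022
radial distance = base radius + s = 42 + 30.1022 = 72.1022

72.1022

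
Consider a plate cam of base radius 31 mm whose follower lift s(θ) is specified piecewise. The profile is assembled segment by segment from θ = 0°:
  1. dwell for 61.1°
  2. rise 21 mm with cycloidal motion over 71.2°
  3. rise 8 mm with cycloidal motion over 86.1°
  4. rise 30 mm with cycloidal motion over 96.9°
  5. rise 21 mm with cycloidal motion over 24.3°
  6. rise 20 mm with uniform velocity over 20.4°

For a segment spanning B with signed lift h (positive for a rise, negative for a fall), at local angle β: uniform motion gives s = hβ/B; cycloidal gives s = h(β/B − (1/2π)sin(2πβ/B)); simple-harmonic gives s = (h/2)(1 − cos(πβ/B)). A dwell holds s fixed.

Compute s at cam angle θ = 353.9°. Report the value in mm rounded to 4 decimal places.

seg 1 [0°–61.1°] dwell: s stays 0.0000
seg 2 [61.1°–132.3°] cycloidal, h=21: full span → s += 21 → s = 21.0000
seg 3 [132.3°–218.4°] cycloidal, h=8: full span → s += 8 → s = 29.0000
seg 4 [218.4°–315.3°] cycloidal, h=30: full span → s += 30 → s = 59.0000
seg 5 [315.3°–339.6°] cycloidal, h=21: full span → s += 21 → s = 80.0000
seg 6 [339.6°–360°] uniform, h=20: θ=353.9° here. β=14.3, B=20.4. 20·14.3/20.4 = 14.0196 → s = 94.0196

94.0196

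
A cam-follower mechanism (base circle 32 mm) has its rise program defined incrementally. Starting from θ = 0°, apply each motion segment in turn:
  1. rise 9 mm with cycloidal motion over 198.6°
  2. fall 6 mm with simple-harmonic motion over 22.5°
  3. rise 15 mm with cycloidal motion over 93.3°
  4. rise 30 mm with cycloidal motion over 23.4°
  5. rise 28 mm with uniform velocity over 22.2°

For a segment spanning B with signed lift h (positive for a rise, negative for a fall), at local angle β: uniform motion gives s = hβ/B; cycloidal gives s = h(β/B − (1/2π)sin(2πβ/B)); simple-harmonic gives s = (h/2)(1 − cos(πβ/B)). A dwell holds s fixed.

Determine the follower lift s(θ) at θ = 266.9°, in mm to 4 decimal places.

seg 1 [0°–198.6°] cycloidal, h=9: full span → s += 9 → s = 9.0000
seg 2 [198.6°–221.1°] simple-harmonic, h=-6: full span → s += -6 → s = 3.0000
seg 3 [221.1°–314.4°] cycloidal, h=15: θ=266.9° here. β=45.8, B=93.3. 15·(0.4909 − sin(2π·0.4909)/(2π)) = 7.2268 → s = 10.2268

10.2268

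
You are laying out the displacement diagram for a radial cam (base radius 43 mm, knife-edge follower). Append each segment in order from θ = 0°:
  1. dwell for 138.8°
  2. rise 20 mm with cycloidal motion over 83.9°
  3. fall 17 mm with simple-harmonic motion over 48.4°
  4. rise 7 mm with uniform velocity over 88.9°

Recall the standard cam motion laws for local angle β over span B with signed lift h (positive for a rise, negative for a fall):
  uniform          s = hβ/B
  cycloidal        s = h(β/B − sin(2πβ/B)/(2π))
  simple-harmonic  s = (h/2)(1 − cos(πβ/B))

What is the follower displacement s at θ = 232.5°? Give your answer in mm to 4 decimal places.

seg 1 [0°–138.8°] dwell: s stays 0.0000
seg 2 [138.8°–222.7°] cycloidal, h=20: full span → s += 20 → s = 20.0000
seg 3 [222.7°–271.1°] simple-harmonic, h=-17: θ=232.5° here. β=9.8, B=48.4. -17/2·(1 − cos(π·0.2025)) = -1.6625 → s = 18.3375

18.3375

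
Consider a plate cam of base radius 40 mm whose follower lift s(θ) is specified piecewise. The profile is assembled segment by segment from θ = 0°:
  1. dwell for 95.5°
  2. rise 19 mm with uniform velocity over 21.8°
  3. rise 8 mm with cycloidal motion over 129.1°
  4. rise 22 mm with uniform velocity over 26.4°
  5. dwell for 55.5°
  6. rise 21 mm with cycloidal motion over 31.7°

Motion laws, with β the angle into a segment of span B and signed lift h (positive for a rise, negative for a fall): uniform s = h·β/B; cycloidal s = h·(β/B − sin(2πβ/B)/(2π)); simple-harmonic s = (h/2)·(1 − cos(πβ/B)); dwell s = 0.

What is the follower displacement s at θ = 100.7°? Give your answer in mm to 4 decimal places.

seg 1 [0°–95.5°] dwell: s stays 0.0000
seg 2 [95.5°–117.3°] uniform, h=19: θ=100.7° here. β=5.2, B=21.8. 19·5.2/21.8 = 4.5321 → s = 4.5321

4.5321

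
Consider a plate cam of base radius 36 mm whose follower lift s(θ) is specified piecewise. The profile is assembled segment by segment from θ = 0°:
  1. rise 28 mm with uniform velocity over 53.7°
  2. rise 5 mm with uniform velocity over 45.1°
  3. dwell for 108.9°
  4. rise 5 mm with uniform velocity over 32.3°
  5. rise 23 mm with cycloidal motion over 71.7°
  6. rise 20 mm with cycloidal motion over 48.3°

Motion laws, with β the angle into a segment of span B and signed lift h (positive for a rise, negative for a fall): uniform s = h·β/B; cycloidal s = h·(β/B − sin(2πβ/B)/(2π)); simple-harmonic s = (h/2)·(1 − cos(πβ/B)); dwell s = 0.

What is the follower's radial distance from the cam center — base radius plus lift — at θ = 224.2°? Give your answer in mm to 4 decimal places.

seg 1 [0°–53.7°] uniform, h=28: full span → s += 28 → s = 28.0000
seg 2 [53.7°–98.8°] uniform, h=5: full span → s += 5 → s = 33.0000
seg 3 [98.8°–207.7°] dwell: s stays 33.0000
seg 4 [207.7°–240°] uniform, h=5: θ=224.2° here. β=16.5, B=32.3. 5·16.5/32.3 = 2.5542 → s = 35.5542
radial distance = base radius + s = 36 + 35.5542 = 71.5542

71.5542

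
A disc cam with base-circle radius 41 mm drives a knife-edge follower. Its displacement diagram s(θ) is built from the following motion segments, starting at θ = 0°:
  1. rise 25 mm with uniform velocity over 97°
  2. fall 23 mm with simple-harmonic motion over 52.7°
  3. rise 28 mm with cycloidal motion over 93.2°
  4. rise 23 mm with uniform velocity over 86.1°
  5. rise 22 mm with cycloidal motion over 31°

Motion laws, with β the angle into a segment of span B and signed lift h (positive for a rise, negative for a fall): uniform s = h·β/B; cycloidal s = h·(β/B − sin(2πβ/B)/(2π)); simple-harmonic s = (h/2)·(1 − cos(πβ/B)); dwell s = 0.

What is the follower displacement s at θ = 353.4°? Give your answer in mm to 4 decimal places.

seg 1 [0°–97°] uniform, h=25: full span → s += 25 → s = 25.0000
seg 2 [97°–149.7°] simple-harmonic, h=-23: full span → s += -23 → s = 2.0000
seg 3 [149.7°–242.9°] cycloidal, h=28: full span → s += 28 → s = 30.0000
seg 4 [242.9°–329°] uniform, h=23: full span → s += 23 → s = 53.0000
seg 5 [329°–360°] cycloidal, h=22: θ=353.4° here. β=24.4, B=31. 22·(0.7871 − sin(2π·0.7871)/(2π)) = 20.7229 → s = 73.7229

73.7229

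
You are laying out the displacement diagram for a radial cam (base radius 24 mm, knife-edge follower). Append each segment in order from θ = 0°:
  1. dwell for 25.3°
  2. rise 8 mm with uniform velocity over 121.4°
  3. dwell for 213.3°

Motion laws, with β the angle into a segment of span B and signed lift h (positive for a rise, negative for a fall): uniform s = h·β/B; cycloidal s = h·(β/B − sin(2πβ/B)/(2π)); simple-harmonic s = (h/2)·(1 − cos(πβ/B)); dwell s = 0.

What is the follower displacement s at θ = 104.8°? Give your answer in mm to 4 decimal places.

seg 1 [0°–25.3°] dwell: s stays 0.0000
seg 2 [25.3°–146.7°] uniform, h=8: θ=104.8° here. β=79.5, B=121.4. 8·79.5/121.4 = 5.2389 → s = 5.2389

5.2389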